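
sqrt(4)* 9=18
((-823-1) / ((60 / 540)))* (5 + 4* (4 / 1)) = -155736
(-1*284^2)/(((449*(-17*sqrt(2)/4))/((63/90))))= 564592*sqrt(2)/38165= 20.92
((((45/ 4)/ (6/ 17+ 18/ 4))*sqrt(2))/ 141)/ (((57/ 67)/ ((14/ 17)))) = 469*sqrt(2)/ 29469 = 0.02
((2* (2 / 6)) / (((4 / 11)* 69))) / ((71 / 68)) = 374 / 14697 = 0.03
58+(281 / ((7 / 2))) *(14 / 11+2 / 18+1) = 172826 / 693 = 249.39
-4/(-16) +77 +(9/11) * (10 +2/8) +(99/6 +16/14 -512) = -62943/154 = -408.72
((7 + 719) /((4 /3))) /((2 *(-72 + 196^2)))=1089 /153376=0.01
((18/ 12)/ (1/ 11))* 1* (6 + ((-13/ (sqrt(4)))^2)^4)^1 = 26919164481/ 512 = 52576493.13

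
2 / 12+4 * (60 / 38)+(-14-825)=-94907 / 114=-832.52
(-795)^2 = 632025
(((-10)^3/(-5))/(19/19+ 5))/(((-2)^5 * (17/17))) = -25/24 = -1.04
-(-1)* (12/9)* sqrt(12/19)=8* sqrt(57)/57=1.06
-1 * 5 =-5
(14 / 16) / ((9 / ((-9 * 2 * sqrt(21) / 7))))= -1.15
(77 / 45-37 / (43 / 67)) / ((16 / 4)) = -27061 / 1935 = -13.99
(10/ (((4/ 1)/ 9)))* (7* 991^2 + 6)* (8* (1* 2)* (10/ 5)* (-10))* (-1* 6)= 296981553600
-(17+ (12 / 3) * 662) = -2665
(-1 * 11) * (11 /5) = -121 /5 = -24.20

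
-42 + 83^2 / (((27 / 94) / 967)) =626195188 / 27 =23192414.37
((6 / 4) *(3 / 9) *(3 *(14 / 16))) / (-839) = -21 / 13424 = -0.00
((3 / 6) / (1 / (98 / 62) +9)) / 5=49 / 4720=0.01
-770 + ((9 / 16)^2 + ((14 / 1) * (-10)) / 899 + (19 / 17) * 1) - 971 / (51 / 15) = -4124932701 / 3912448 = -1054.31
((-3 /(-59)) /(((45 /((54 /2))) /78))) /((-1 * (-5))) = 702 /1475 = 0.48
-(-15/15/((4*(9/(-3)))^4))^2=-0.00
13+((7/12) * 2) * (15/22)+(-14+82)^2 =204063/44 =4637.80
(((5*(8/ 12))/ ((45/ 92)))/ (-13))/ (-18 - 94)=23/ 4914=0.00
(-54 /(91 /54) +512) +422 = 82078 /91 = 901.96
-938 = -938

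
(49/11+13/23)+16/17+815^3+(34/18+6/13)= 272413193319796/503217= 541343383.31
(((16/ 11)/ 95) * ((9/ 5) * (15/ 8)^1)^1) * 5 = 54/ 209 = 0.26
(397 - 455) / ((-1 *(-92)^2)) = 29 / 4232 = 0.01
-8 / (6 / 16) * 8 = -512 / 3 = -170.67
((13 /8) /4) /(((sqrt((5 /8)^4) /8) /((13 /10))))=1352 /125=10.82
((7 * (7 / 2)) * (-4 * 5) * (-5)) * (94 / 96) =57575 / 24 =2398.96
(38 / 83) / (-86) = -19 / 3569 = -0.01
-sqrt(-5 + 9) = -2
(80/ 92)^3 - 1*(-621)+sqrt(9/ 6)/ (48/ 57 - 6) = 7563707/ 12167 - 19*sqrt(6)/ 196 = 621.42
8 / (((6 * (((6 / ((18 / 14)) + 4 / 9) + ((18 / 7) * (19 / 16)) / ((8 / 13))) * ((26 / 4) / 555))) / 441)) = 526321152 / 105599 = 4984.15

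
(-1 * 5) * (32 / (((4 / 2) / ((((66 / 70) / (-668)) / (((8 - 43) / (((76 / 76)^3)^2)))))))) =-132 / 40915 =-0.00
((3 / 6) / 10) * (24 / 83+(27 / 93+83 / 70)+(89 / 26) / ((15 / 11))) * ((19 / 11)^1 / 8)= 356630 / 7726719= 0.05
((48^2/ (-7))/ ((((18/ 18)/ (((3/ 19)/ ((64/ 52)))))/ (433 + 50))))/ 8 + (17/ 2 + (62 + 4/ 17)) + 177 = -2301.63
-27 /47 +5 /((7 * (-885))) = -33500 /58233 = -0.58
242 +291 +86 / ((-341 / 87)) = 174271 / 341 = 511.06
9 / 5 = 1.80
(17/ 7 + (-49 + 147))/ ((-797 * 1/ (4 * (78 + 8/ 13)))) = -410552/ 10361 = -39.62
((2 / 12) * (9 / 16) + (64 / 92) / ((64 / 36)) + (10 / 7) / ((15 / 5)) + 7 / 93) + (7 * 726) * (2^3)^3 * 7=8726929937399 / 479136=18213889.04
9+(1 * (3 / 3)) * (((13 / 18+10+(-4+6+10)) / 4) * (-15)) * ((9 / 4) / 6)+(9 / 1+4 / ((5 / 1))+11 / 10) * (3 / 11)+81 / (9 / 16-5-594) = -135596249 / 6740800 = -20.12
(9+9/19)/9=20/19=1.05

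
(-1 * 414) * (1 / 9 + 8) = -3358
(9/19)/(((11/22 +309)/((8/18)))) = 8/11761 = 0.00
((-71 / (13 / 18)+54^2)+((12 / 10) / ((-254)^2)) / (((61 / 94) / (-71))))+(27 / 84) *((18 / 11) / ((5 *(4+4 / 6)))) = 388504556900463 / 137879401660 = 2817.71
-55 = -55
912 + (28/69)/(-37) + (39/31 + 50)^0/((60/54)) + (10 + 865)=45644807/25530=1787.89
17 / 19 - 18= -325 / 19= -17.11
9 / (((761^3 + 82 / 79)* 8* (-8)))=-0.00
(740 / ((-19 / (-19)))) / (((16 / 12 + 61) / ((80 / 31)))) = 30.64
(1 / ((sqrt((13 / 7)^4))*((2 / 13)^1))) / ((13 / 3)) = 147 / 338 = 0.43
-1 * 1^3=-1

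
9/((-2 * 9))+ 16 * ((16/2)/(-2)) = -129/2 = -64.50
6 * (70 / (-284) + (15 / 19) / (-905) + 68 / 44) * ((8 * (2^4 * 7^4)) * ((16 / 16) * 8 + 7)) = 96435538819200 / 2685859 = 35904914.90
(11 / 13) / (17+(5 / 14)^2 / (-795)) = 342804 / 6887179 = 0.05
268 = 268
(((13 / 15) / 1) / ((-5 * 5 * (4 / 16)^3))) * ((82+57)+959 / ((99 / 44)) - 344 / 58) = -1240.88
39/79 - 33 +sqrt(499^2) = 36853/79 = 466.49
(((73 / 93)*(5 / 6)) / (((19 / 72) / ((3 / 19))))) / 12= 365 / 11191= 0.03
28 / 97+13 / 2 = 1317 / 194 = 6.79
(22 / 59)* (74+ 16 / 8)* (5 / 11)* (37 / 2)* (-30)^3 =-379620000 / 59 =-6434237.29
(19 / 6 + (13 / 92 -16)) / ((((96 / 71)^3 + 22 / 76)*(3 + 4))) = -23821482427 / 36280051374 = -0.66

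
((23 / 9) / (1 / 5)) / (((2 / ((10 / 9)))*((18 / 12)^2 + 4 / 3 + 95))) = 2300 / 31941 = 0.07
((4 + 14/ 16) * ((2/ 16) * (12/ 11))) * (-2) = -1.33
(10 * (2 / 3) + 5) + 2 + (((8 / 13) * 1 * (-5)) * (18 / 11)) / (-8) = 6133 / 429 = 14.30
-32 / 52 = -8 / 13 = -0.62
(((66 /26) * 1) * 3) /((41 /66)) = 6534 /533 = 12.26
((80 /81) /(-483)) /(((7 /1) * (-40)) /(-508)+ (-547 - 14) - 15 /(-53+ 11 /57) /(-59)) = 0.00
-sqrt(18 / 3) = -sqrt(6) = -2.45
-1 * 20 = -20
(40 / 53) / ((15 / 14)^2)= 1568 / 2385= 0.66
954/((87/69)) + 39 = 23073/29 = 795.62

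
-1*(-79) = 79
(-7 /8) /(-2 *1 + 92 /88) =11 /12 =0.92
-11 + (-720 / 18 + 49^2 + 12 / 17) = 39962 / 17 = 2350.71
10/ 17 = 0.59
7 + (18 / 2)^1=16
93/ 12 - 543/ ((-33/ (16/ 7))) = 13971/ 308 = 45.36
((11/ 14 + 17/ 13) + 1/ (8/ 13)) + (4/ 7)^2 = 20613/ 5096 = 4.04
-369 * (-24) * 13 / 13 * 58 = 513648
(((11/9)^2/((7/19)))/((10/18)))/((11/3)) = 1.99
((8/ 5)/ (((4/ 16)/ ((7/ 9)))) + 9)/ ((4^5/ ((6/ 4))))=629/ 30720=0.02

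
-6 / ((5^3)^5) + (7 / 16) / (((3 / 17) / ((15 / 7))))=2593994140529 / 488281250000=5.31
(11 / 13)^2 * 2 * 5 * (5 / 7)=6050 / 1183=5.11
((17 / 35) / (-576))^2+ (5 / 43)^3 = 50826177523 / 32313680179200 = 0.00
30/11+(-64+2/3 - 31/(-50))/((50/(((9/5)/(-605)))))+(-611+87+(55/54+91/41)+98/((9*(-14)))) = -4343304665603/8371687500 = -518.81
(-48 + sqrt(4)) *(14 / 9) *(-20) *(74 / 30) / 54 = 47656 / 729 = 65.37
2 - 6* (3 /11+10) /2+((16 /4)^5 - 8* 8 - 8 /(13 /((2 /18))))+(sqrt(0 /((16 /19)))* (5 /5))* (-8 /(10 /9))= 1198343 /1287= 931.11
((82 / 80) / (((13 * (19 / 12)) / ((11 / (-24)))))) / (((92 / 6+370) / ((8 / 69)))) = -451 / 65672360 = -0.00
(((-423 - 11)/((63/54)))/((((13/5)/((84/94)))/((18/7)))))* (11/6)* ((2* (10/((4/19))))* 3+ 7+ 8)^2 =-33145200000/611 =-54247463.18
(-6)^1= -6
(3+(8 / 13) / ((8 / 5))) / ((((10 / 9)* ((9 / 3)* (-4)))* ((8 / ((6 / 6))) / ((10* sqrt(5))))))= -33* sqrt(5) / 104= -0.71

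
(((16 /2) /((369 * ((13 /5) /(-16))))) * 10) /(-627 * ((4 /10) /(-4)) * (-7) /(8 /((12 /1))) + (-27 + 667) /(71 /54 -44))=59008000 /29780864919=0.00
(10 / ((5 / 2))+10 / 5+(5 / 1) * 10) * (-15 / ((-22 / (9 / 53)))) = 3780 / 583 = 6.48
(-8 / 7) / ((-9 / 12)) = 32 / 21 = 1.52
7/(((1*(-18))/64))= -224/9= -24.89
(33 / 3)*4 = 44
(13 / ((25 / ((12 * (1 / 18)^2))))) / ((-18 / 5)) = -13 / 2430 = -0.01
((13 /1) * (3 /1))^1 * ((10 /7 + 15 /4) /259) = 5655 /7252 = 0.78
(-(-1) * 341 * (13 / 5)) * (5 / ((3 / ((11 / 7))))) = 48763 / 21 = 2322.05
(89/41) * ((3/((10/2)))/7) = 267/1435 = 0.19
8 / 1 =8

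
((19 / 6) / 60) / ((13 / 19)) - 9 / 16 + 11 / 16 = 473 / 2340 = 0.20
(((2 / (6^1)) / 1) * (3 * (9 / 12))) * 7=21 / 4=5.25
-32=-32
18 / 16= 9 / 8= 1.12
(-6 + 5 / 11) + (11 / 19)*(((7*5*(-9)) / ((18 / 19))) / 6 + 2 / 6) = -93889 / 2508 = -37.44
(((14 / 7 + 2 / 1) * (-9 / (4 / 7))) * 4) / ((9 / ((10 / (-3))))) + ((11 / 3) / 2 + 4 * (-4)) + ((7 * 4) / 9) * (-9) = 307 / 6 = 51.17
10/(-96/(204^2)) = -4335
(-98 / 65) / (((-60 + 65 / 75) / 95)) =2.42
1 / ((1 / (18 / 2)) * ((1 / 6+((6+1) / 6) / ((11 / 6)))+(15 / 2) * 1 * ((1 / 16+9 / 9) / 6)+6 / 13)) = 247104 / 71185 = 3.47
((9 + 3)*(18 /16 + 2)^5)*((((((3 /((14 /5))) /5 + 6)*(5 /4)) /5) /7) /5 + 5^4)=2235332.92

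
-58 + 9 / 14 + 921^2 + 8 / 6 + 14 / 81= 961841959 / 1134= 848185.15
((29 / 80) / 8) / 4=29 / 2560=0.01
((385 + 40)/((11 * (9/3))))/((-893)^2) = 425/26315817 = 0.00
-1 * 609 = -609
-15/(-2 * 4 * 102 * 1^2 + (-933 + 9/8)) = 40/4661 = 0.01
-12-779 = -791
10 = 10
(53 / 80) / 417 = 0.00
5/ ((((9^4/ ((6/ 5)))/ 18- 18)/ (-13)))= -260/ 1143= -0.23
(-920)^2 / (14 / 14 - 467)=-423200 / 233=-1816.31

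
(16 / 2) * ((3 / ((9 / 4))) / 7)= 32 / 21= 1.52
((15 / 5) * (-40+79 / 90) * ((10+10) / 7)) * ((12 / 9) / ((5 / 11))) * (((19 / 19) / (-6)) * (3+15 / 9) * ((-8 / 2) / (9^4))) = -1239392 / 2657205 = -0.47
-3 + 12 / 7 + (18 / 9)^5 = 215 / 7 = 30.71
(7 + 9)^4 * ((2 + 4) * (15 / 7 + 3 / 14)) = 6488064 / 7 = 926866.29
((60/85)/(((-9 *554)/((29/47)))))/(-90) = 29/29878605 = 0.00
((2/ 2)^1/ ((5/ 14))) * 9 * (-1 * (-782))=98532/ 5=19706.40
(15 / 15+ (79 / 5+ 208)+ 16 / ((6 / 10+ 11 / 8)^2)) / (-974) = -3571442 / 15196835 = -0.24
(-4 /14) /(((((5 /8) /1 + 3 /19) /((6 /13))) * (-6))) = 304 /10829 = 0.03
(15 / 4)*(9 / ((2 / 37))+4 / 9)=15025 / 24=626.04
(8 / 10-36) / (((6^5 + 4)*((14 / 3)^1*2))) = -33 / 68075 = -0.00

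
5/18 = 0.28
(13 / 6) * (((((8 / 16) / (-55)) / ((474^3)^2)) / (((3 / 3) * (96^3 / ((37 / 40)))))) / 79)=-481 / 20927375519081739448850841600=-0.00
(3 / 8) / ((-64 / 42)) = -63 / 256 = -0.25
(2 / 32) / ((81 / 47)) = 47 / 1296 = 0.04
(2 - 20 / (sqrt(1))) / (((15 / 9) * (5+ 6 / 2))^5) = -2187 / 51200000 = -0.00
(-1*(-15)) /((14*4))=15 /56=0.27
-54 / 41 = -1.32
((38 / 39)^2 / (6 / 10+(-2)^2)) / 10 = 722 / 34983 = 0.02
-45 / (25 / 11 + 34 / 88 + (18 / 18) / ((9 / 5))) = -14.00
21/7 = 3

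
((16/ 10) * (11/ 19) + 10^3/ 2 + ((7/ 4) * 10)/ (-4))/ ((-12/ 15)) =-377379/ 608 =-620.69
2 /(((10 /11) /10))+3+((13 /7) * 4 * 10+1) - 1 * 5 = 667 /7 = 95.29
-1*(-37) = 37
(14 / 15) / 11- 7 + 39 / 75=-5276 / 825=-6.40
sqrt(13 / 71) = sqrt(923) / 71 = 0.43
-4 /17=-0.24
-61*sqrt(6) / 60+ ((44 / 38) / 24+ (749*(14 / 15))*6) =4781671 / 1140 - 61*sqrt(6) / 60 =4191.96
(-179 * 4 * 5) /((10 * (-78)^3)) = 179 /237276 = 0.00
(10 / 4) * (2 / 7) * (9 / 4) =45 / 28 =1.61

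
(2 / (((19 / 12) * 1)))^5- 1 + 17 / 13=3.52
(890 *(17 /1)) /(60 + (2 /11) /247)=20554105 /81511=252.16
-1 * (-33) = 33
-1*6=-6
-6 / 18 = -1 / 3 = -0.33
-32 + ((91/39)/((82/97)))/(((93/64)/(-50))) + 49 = -891937/11439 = -77.97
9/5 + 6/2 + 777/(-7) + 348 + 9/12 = 4851/20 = 242.55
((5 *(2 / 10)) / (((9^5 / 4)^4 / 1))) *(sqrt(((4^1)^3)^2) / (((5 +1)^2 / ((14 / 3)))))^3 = 2877292544 / 239299329230617529590083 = 0.00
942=942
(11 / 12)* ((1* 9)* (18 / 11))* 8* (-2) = -216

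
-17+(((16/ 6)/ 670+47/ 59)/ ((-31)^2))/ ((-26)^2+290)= -935766485419/ 55045090170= -17.00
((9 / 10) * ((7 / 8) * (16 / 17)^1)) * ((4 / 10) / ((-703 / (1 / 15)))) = -42 / 1493875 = -0.00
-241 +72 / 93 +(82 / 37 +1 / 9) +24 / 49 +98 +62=-39155402 / 505827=-77.41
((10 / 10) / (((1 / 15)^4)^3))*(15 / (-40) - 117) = -121831811279296875 / 8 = -15228976409912109.38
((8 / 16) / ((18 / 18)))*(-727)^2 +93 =528715 / 2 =264357.50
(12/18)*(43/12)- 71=-1235/18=-68.61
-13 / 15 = -0.87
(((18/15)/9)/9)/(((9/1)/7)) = 14/1215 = 0.01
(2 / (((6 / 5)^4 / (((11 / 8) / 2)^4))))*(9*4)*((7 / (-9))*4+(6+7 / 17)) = 4621065625 / 180486144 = 25.60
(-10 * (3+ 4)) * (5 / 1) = -350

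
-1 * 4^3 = -64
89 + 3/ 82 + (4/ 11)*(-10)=77031/ 902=85.40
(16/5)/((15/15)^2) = 16/5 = 3.20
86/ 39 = 2.21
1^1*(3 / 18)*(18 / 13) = 3 / 13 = 0.23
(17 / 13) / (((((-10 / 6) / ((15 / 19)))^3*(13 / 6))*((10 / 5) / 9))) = -334611 / 1159171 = -0.29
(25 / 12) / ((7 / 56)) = 50 / 3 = 16.67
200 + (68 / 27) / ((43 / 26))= 233968 / 1161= 201.52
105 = 105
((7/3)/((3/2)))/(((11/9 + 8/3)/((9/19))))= 18/95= 0.19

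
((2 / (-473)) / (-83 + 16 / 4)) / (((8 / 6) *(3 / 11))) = 1 / 6794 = 0.00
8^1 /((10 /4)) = 16 /5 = 3.20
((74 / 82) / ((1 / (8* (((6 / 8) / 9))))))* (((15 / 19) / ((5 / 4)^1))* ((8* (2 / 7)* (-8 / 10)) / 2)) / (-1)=9472 / 27265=0.35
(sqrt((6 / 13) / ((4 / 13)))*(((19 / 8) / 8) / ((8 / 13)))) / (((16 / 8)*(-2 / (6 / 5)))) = -741*sqrt(6) / 10240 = -0.18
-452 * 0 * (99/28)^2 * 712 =0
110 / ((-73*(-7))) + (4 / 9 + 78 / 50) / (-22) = 28549 / 229950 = 0.12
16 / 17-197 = -3333 / 17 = -196.06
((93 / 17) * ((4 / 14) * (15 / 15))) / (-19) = -186 / 2261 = -0.08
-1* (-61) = 61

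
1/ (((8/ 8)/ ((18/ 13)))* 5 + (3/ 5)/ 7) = 630/ 2329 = 0.27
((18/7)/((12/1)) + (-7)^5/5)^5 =-721029021134071827289336643/1680700000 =-429005188989154416.19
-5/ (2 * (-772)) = 5/ 1544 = 0.00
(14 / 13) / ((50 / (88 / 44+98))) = 2.15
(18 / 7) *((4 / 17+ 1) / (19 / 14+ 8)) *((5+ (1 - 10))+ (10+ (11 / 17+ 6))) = 162540 / 37859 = 4.29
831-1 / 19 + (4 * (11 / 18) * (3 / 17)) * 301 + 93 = 1021123 / 969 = 1053.79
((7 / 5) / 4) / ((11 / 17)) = 119 / 220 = 0.54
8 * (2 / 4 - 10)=-76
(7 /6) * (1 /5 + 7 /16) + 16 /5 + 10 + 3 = 16.94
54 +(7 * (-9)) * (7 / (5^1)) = -34.20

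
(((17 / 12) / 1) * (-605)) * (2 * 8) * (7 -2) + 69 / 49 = -10079093 / 147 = -68565.26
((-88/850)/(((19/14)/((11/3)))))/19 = -0.01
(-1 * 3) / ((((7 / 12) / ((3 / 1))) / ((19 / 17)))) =-2052 / 119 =-17.24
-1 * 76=-76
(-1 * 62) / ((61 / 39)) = -2418 / 61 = -39.64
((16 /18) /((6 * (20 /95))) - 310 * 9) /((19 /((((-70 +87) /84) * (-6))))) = 1280287 /7182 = 178.26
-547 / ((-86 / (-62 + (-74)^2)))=1480729 / 43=34435.56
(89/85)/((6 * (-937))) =-89/477870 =-0.00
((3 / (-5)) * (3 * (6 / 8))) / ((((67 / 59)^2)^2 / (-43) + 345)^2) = -7330215936520517283 / 646135817724109713411920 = -0.00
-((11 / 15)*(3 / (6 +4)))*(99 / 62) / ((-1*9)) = 121 / 3100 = 0.04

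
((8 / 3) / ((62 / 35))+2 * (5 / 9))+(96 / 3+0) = 9658 / 279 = 34.62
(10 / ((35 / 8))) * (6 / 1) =96 / 7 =13.71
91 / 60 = 1.52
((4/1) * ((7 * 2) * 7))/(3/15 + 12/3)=93.33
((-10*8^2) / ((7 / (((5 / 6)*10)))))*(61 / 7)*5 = -4880000 / 147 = -33197.28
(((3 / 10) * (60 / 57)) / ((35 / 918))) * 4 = 22032 / 665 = 33.13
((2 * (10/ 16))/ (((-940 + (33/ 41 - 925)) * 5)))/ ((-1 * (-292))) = -0.00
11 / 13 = 0.85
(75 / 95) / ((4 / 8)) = 30 / 19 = 1.58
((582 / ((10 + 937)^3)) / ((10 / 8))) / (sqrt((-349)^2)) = 2328 / 1481990324635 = 0.00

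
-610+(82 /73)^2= -608.74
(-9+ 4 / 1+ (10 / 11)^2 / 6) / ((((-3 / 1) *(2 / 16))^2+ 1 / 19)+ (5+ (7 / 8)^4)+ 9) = -27471872 / 83504157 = -0.33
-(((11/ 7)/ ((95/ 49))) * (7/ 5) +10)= -5289/ 475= -11.13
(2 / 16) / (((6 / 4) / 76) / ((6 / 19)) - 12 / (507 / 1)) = 338 / 105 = 3.22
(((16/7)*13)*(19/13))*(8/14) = 1216/49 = 24.82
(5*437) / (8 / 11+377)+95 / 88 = 501961 / 73128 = 6.86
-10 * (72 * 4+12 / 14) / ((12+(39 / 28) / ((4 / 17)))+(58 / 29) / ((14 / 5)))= -323520 / 2087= -155.02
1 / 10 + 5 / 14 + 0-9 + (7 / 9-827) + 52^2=588809 / 315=1869.23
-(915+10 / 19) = -17395 / 19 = -915.53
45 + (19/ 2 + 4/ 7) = 771/ 14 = 55.07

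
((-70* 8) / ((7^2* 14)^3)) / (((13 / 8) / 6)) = -480 / 74942413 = -0.00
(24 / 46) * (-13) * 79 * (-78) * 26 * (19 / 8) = 59358546 / 23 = 2580806.35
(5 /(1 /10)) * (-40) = -2000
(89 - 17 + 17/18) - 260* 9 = -40807/18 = -2267.06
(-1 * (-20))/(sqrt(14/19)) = 10 * sqrt(266)/7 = 23.30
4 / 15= 0.27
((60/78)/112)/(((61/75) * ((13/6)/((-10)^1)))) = -5625/144326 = -0.04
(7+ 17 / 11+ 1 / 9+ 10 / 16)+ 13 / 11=10.46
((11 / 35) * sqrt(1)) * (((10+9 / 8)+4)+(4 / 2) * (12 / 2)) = 341 / 40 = 8.52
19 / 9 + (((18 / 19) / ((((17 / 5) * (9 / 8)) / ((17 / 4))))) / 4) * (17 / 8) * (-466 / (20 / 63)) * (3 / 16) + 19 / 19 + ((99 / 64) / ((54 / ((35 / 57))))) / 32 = -150.80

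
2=2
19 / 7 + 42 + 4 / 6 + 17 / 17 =974 / 21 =46.38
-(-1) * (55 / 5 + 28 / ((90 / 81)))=36.20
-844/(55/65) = -10972/11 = -997.45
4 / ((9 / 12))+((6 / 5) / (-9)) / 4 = 53 / 10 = 5.30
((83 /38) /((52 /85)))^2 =49773025 /3904576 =12.75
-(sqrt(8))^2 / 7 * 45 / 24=-15 / 7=-2.14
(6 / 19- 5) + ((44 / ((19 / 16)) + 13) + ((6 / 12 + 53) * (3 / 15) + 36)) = 92.07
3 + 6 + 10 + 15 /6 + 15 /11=503 /22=22.86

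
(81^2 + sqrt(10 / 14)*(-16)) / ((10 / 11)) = 72171 / 10- 88*sqrt(35) / 35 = 7202.23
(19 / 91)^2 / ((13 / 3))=1083 / 107653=0.01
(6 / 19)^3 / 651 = 72 / 1488403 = 0.00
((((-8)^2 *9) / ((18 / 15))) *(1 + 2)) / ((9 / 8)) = 1280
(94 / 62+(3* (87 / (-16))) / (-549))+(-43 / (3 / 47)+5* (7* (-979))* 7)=-21832165703 / 90768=-240527.12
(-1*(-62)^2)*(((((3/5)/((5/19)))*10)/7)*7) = -438216/5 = -87643.20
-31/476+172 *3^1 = 245585/476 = 515.93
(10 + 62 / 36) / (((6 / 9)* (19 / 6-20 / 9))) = 633 / 34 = 18.62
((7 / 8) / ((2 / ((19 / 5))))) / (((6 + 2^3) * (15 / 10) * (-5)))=-19 / 1200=-0.02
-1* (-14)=14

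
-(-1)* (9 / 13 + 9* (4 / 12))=48 / 13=3.69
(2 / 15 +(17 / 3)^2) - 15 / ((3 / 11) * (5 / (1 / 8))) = 11113 / 360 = 30.87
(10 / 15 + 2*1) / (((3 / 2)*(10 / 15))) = 8 / 3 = 2.67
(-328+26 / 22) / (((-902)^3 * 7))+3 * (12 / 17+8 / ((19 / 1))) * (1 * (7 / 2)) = 215973776730737 / 18252100865768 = 11.83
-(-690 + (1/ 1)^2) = 689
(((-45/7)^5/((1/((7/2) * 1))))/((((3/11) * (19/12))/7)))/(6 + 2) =-2029809375/26068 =-77865.94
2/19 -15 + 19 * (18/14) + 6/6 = 1401/133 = 10.53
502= 502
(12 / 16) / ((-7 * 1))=-3 / 28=-0.11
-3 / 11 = -0.27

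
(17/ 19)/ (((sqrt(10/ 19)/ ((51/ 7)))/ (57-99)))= -2601 * sqrt(190)/ 95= -377.39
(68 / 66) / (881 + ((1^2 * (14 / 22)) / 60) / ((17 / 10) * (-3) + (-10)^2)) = 64532 / 55180561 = 0.00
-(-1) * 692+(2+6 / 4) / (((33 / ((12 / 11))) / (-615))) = 75122 / 121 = 620.84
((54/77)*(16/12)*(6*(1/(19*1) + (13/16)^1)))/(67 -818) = -7101/1098713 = -0.01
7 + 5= 12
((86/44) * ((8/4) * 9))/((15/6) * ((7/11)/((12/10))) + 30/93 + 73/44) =71982/6767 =10.64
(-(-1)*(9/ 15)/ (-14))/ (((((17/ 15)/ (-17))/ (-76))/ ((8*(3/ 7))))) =-8208/ 49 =-167.51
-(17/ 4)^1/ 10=-17/ 40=-0.42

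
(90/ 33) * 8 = 240/ 11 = 21.82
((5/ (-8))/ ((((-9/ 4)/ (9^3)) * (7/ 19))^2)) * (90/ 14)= -1065834450/ 343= -3107389.07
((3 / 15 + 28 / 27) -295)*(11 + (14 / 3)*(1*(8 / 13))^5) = -504109534018 / 150373665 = -3352.38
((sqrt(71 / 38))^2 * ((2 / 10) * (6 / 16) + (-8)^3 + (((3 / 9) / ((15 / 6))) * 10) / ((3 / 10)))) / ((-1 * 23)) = 12971203 / 314640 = 41.23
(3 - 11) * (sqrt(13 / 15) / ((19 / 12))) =-32 * sqrt(195) / 95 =-4.70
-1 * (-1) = 1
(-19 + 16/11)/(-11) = 193/121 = 1.60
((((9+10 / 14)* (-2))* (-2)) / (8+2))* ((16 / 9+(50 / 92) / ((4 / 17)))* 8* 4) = 526048 / 1035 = 508.26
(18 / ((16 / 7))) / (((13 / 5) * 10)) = 0.30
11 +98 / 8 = 93 / 4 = 23.25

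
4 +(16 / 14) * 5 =68 / 7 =9.71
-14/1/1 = -14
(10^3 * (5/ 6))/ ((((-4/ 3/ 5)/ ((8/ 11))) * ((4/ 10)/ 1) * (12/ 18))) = -93750/ 11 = -8522.73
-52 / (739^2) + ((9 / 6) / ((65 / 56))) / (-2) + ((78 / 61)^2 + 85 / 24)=14362023468917 / 3170101335960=4.53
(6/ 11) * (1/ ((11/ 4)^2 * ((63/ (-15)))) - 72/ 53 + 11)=2588422/ 493801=5.24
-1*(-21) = 21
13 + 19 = 32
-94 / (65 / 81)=-117.14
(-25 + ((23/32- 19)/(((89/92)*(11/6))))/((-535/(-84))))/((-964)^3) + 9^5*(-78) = -216109931369316886973/46921034154016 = -4605822.00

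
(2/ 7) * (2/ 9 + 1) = 22/ 63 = 0.35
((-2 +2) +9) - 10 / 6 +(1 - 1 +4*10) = 142 / 3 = 47.33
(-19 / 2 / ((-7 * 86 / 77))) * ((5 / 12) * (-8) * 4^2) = -8360 / 129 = -64.81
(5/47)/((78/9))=15/1222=0.01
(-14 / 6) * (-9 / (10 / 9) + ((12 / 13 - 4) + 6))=4711 / 390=12.08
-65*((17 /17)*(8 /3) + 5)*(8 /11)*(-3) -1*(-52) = 12532 /11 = 1139.27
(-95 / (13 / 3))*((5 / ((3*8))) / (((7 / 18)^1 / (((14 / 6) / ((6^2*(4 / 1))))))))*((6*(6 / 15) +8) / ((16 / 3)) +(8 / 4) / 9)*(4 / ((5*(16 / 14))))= -52003 / 179712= -0.29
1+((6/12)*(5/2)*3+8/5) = 127/20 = 6.35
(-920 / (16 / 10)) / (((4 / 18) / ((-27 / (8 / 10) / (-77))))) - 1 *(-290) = -519985 / 616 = -844.13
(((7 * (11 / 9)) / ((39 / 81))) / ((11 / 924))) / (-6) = -3234 / 13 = -248.77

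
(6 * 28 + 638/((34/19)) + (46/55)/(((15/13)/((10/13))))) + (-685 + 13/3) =-145467/935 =-155.58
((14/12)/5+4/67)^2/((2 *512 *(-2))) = -0.00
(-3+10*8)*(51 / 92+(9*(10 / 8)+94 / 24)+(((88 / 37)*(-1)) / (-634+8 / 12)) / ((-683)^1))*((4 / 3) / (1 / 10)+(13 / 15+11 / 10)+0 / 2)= 204534435683193 / 11043427000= 18520.92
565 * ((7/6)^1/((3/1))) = 3955/18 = 219.72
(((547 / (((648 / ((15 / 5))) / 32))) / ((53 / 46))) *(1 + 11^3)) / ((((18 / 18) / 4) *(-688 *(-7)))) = 3723976 / 47859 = 77.81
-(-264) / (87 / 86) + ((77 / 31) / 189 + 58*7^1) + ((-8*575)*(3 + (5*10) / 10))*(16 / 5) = -2842198907 / 24273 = -117093.02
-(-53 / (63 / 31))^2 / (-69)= 2699449 / 273861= 9.86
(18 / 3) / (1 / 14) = 84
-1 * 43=-43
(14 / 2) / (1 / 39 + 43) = 273 / 1678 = 0.16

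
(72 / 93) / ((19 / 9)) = 216 / 589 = 0.37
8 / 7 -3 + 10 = 57 / 7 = 8.14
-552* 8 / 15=-1472 / 5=-294.40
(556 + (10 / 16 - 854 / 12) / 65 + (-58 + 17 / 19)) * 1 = 14755073 / 29640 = 497.81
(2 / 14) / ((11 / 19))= 19 / 77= 0.25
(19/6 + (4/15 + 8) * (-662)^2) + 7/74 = 2010665282/555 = 3622820.33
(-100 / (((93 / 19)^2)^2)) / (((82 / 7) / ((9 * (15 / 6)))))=-114030875 / 340779249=-0.33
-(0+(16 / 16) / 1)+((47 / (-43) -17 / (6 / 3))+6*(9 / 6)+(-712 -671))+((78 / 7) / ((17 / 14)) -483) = -2717005 / 1462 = -1858.42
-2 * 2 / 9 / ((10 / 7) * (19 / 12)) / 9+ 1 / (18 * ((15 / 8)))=4 / 513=0.01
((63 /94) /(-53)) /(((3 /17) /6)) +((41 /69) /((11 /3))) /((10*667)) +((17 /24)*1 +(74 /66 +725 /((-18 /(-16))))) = 97735031505751 /151329146760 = 645.84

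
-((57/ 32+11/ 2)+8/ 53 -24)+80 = 163779/ 1696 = 96.57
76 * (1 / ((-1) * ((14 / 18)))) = -684 / 7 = -97.71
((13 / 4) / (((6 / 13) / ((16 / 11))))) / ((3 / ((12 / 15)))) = 1352 / 495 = 2.73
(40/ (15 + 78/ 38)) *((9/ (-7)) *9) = -190/ 7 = -27.14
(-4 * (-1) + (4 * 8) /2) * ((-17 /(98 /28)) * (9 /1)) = -874.29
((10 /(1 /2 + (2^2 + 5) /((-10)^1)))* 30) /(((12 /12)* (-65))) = 11.54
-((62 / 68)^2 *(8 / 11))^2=-3694084 / 10106041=-0.37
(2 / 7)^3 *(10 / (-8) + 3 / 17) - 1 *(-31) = 180615 / 5831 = 30.97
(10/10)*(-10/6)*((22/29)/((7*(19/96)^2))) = -337920/73283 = -4.61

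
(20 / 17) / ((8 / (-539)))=-2695 / 34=-79.26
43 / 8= 5.38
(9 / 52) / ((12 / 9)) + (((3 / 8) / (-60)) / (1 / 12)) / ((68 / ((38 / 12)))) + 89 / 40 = 33257 / 14144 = 2.35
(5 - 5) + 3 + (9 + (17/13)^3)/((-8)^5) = 107974601/35995648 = 3.00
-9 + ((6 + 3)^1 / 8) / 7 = -495 / 56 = -8.84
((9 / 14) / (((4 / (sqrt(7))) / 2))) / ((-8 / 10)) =-45 * sqrt(7) / 112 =-1.06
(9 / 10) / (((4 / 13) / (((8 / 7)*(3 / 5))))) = 351 / 175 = 2.01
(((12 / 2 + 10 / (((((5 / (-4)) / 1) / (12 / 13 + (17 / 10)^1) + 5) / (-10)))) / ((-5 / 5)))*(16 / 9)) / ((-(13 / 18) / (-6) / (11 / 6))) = 3498176 / 8021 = 436.13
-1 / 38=-0.03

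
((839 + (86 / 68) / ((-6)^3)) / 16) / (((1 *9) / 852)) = 437471683 / 88128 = 4964.05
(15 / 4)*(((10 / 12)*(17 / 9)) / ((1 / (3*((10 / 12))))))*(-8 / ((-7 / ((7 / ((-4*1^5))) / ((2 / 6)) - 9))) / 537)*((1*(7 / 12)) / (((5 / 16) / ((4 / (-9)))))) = 16150 / 43497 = 0.37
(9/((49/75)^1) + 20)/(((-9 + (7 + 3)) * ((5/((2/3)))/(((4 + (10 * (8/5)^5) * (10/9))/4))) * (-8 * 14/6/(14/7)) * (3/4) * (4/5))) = -11218583/463050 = -24.23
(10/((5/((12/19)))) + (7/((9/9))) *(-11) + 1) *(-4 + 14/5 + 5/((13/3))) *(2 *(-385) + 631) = -118428/247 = -479.47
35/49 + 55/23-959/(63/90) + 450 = -916.89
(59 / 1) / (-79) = -59 / 79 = -0.75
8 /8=1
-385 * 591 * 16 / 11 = -330960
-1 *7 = -7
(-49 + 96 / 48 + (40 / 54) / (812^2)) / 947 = -209176879 / 4214691684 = -0.05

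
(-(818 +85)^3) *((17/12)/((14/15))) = -8940959685/8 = -1117619960.62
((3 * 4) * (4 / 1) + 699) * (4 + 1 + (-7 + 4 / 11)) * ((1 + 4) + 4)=-121014 / 11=-11001.27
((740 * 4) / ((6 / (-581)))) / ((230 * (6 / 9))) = -42994 / 23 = -1869.30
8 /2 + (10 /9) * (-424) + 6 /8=-16789 /36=-466.36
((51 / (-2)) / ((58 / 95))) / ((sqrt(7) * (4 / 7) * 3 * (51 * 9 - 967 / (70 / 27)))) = -0.11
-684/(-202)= 342/101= 3.39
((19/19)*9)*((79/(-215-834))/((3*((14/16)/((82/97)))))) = -155472/712271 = -0.22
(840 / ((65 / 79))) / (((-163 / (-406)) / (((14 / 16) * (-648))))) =-3055240944 / 2119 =-1441831.50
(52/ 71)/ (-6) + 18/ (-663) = -7024/ 47073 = -0.15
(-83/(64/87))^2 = 52142841/4096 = 12730.19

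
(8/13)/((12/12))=8/13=0.62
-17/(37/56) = -952/37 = -25.73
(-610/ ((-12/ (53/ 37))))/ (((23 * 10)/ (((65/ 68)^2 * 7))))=95615975/ 47220288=2.02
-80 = -80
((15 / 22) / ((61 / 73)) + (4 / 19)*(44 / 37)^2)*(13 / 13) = 38874493 / 34906762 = 1.11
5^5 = 3125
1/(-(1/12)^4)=-20736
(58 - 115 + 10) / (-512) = 47 / 512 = 0.09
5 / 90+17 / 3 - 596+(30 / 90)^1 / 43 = -456869 / 774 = -590.27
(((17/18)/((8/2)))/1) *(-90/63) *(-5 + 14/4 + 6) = -85/56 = -1.52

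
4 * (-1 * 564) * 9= -20304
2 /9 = 0.22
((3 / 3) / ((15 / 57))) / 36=19 / 180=0.11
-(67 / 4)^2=-4489 / 16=-280.56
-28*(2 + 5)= -196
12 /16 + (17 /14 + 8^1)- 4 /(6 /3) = 223 /28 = 7.96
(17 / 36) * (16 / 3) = 68 / 27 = 2.52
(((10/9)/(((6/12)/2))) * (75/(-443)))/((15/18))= -400/443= -0.90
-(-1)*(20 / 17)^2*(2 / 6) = 400 / 867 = 0.46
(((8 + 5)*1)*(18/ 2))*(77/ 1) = 9009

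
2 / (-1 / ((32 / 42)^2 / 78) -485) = -256 / 79279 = -0.00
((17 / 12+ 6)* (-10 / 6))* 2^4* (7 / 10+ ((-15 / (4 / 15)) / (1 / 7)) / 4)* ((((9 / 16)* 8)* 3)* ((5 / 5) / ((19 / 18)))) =18789057 / 76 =247224.43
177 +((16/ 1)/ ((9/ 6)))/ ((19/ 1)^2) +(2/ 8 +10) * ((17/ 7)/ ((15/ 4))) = 6961922/ 37905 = 183.67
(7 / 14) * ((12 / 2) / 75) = 0.04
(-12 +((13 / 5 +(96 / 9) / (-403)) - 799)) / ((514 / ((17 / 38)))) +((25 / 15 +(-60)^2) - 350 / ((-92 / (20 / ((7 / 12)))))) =1688850318657 / 452605270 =3731.40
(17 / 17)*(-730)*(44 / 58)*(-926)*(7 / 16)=13012615 / 58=224355.43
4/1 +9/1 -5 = 8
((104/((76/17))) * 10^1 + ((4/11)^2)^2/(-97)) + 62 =7950145982/26983363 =294.63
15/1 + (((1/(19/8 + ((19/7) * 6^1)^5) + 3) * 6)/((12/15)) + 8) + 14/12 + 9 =5144719034947/92420091555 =55.67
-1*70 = -70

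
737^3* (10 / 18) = 2001577765 / 9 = 222397529.44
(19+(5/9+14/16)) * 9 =1471/8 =183.88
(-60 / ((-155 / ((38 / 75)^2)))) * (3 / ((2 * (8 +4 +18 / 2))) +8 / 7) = 49096 / 406875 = 0.12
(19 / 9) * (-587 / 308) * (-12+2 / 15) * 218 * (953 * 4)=39676796.96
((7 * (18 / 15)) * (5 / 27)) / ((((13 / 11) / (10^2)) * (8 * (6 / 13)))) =1925 / 54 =35.65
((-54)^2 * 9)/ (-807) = -8748/ 269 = -32.52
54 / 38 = 27 / 19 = 1.42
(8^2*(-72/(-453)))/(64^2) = 3/1208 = 0.00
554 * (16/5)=8864/5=1772.80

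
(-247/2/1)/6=-247/12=-20.58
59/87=0.68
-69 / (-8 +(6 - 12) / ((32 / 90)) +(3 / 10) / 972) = 2.77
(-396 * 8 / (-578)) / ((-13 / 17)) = -1584 / 221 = -7.17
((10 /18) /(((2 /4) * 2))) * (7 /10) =7 /18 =0.39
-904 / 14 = -452 / 7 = -64.57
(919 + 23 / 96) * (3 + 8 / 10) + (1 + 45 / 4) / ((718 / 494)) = 603385147 / 172320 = 3501.54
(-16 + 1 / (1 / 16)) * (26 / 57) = 0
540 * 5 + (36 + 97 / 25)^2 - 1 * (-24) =2696509 / 625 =4314.41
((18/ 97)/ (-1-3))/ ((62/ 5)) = -45/ 12028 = -0.00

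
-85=-85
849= 849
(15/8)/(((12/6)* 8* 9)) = 5/384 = 0.01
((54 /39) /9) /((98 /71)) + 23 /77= 2874 /7007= 0.41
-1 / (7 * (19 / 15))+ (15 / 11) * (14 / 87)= 4525 / 42427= 0.11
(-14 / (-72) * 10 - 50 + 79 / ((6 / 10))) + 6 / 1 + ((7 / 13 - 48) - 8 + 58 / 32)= 67321 / 1872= 35.96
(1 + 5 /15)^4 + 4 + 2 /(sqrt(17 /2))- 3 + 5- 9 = 13 /81 + 2 *sqrt(34) /17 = 0.85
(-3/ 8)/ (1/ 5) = -1.88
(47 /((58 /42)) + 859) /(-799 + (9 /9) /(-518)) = -13415164 /12002607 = -1.12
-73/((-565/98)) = 7154/565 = 12.66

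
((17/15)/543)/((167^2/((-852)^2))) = 0.05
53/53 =1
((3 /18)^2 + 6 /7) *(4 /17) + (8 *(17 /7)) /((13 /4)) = 86131 /13923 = 6.19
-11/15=-0.73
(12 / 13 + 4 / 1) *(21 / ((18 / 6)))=448 / 13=34.46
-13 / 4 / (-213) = 13 / 852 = 0.02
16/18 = 8/9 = 0.89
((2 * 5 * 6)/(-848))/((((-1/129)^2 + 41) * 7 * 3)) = -83205/1012506488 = -0.00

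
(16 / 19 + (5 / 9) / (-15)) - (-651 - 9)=338993 / 513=660.81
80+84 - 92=72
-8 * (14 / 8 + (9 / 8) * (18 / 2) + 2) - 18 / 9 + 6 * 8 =-65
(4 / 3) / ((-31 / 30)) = -40 / 31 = -1.29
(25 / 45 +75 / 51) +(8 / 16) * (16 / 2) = 922 / 153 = 6.03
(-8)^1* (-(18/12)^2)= 18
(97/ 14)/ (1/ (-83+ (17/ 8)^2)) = -487231/ 896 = -543.78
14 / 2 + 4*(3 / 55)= 397 / 55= 7.22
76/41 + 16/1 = 732/41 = 17.85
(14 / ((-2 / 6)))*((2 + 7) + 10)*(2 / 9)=-532 / 3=-177.33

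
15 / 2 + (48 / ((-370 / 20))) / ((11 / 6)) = 6.08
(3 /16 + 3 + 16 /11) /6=817 /1056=0.77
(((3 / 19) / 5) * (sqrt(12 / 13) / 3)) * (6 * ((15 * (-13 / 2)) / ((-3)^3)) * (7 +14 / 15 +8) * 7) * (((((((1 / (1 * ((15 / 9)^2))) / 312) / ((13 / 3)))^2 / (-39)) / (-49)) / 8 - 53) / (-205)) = 6.32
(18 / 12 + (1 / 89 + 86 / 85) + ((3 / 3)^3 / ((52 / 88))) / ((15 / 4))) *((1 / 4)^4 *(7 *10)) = 0.81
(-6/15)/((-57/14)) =28/285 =0.10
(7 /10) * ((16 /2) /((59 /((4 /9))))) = 112 /2655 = 0.04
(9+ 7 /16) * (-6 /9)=-151 /24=-6.29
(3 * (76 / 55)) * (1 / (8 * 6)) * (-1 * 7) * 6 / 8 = -399 / 880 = -0.45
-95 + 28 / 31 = -2917 / 31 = -94.10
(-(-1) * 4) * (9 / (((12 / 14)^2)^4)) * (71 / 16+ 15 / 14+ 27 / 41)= 23323561303 / 30606336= 762.05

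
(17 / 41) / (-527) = -1 / 1271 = -0.00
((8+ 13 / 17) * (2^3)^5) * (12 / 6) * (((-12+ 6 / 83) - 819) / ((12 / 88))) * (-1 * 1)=4938658086912 / 1411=3500112038.92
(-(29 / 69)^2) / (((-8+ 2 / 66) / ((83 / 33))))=69803 / 1252143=0.06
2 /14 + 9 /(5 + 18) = 86 /161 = 0.53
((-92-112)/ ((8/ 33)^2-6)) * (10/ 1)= 222156/ 647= 343.36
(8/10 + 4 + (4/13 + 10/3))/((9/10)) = 3292/351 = 9.38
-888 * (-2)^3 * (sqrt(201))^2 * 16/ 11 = 22846464/ 11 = 2076951.27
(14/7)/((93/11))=22/93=0.24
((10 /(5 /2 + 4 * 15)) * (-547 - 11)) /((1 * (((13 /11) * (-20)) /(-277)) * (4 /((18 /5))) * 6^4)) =-0.73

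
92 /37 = 2.49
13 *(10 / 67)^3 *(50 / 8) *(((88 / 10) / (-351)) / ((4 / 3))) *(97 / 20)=-133375 / 5413734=-0.02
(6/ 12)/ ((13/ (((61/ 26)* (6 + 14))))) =305/ 169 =1.80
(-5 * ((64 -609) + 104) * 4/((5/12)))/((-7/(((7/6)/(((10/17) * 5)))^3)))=-11796113/62500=-188.74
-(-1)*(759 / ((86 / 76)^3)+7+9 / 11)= 531.64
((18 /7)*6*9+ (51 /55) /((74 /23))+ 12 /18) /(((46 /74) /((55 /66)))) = 187.43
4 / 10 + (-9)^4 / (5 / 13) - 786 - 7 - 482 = 15784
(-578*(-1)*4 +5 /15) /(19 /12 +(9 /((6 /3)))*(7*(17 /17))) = 27748 /397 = 69.89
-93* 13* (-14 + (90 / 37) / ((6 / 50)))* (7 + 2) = -2524392 / 37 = -68226.81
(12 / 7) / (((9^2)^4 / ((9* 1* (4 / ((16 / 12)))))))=4 / 3720087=0.00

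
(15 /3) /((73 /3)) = 15 /73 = 0.21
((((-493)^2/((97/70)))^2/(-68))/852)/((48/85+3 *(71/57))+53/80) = -27498396034665500/257070091707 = -106968.48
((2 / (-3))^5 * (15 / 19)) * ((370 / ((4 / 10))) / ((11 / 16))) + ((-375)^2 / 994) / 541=-1271020831375 / 9103637466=-139.62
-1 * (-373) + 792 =1165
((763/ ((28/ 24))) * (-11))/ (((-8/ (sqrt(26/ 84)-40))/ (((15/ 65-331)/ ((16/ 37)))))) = 715353375/ 26-47690225 * sqrt(546)/ 2912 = 27130912.62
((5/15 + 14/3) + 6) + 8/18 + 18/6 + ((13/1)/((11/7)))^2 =82.88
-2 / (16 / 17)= -17 / 8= -2.12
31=31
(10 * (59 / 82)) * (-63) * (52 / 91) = -10620 / 41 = -259.02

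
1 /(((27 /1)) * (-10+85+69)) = 1 /3888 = 0.00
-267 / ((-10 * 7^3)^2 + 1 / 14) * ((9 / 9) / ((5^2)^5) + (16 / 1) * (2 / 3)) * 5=-389375003738 / 321696486328125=-0.00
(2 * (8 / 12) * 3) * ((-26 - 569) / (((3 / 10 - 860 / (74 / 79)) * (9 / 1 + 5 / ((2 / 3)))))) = 1761200 / 11206437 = 0.16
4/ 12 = 1/ 3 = 0.33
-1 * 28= -28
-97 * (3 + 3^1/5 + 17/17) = -2231/5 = -446.20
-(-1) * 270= 270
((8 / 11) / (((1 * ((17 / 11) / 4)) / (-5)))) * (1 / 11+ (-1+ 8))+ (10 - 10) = -12480 / 187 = -66.74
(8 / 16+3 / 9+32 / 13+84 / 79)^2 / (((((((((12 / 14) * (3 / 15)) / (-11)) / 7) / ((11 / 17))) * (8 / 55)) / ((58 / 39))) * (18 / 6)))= -18813.65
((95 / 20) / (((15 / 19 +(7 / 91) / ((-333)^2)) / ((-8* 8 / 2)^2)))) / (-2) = -33305732928 / 10811687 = -3080.53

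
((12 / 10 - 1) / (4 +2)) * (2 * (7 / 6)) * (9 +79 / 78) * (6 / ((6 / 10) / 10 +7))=27335 / 41301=0.66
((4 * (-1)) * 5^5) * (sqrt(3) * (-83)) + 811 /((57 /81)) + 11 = 22106 /19 + 1037500 * sqrt(3) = 1798166.19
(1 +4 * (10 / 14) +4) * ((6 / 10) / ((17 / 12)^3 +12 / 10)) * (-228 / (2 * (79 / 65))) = -2112739200 / 19317949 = -109.37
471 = 471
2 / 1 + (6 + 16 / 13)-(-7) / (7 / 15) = 315 / 13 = 24.23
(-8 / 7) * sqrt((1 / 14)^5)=-sqrt(14) / 2401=-0.00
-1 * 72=-72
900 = 900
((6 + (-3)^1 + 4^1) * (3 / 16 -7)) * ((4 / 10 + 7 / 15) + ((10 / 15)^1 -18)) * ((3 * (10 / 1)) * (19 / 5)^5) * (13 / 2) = 6066425217307 / 50000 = 121328504.35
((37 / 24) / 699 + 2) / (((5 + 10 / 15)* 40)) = 33589 / 3802560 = 0.01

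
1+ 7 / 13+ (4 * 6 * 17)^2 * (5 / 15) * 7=5049428 / 13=388417.54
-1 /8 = -0.12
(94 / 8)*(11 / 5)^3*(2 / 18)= 62557 / 4500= 13.90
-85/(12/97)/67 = -8245/804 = -10.25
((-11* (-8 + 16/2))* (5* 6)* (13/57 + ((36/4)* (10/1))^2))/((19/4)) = 0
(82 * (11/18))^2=2511.12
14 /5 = 2.80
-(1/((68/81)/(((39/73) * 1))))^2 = -9979281/24641296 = -0.40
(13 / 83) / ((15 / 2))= 26 / 1245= 0.02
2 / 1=2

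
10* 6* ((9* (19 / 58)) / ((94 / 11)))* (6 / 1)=124.20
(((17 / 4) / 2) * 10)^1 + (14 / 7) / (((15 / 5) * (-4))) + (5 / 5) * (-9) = 145 / 12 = 12.08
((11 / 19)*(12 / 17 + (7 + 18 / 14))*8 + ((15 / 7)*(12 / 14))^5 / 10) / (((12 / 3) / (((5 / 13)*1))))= 4988029881400 / 1186113570551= 4.21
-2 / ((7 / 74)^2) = -10952 / 49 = -223.51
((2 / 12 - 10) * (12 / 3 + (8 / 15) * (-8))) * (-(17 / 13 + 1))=-236 / 39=-6.05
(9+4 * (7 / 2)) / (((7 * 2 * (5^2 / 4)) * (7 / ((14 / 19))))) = 92 / 3325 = 0.03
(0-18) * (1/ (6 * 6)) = -1/ 2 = -0.50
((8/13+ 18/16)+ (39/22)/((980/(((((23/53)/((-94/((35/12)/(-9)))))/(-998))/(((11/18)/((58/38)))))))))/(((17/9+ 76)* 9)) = 28965420963253/11666823525541184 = 0.00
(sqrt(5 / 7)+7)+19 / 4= sqrt(35) / 7+47 / 4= 12.60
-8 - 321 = -329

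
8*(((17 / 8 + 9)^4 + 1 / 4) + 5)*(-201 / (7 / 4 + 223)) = -12615512745 / 115072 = -109631.47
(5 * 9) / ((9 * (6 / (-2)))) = -5 / 3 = -1.67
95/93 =1.02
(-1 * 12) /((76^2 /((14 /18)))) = -7 /4332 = -0.00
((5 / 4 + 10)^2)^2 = 4100625 / 256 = 16018.07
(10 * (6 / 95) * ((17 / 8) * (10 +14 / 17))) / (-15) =-92 / 95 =-0.97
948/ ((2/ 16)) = 7584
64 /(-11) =-64 /11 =-5.82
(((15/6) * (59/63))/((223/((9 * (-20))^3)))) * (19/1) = -1816020000/1561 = -1163369.63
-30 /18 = -5 /3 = -1.67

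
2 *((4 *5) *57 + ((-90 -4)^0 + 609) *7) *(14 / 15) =30296 / 3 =10098.67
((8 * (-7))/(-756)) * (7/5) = 14/135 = 0.10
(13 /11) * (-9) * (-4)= 468 /11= 42.55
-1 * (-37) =37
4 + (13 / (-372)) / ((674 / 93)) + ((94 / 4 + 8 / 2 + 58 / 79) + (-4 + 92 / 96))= 4662383 / 159738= 29.19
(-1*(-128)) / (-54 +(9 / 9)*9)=-128 / 45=-2.84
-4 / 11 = -0.36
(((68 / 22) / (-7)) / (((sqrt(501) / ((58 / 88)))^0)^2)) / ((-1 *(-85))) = -2 / 385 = -0.01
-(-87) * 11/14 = 957/14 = 68.36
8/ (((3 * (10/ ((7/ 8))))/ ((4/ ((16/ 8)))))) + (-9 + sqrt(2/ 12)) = -8.13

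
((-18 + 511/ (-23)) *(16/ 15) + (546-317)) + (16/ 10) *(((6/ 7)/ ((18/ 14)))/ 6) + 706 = 923509/ 1035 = 892.28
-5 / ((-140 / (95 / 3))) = 95 / 84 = 1.13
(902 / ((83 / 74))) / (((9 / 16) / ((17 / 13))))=18155456 / 9711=1869.58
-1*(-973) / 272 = 973 / 272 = 3.58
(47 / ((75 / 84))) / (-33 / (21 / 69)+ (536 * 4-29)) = 4606 / 175575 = 0.03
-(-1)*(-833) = -833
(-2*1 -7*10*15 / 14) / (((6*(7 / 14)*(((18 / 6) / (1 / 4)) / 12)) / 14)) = -1078 / 3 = -359.33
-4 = -4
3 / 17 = 0.18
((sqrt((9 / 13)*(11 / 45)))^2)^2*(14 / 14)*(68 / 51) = 484 / 12675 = 0.04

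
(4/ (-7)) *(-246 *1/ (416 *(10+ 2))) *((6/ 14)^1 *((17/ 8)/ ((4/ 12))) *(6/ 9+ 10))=2091/ 2548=0.82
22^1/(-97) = -22/97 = -0.23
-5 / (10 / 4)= -2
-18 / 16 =-9 / 8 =-1.12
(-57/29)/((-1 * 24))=19/232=0.08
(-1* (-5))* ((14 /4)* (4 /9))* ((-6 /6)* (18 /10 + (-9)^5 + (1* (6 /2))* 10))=1377068 /3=459022.67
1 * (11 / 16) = 11 / 16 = 0.69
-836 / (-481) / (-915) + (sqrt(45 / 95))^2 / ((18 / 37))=16252487 / 16724370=0.97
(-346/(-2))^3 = 5177717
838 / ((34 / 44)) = 18436 / 17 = 1084.47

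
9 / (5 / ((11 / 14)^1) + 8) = 99 / 158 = 0.63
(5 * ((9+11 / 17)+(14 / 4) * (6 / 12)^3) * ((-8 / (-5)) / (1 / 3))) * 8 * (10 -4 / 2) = 263328 / 17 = 15489.88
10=10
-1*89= -89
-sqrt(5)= -2.24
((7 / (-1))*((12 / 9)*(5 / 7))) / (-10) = 2 / 3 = 0.67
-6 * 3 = -18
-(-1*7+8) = -1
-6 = -6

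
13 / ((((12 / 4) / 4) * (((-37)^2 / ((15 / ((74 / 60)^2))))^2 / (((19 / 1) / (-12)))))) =-0.00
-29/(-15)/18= 0.11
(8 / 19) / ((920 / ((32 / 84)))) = 8 / 45885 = 0.00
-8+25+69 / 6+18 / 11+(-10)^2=2863 / 22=130.14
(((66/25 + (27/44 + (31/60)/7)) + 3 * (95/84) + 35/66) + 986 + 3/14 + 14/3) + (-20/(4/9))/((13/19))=93329469/100100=932.36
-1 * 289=-289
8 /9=0.89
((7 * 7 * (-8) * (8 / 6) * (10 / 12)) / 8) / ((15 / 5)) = -490 / 27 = -18.15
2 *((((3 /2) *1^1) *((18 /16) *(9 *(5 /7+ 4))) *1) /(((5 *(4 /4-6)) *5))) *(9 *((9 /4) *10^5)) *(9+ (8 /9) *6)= -33250210.71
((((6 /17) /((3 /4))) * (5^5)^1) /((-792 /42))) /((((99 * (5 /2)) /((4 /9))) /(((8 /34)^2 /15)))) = -224000 /433370817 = -0.00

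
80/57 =1.40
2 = 2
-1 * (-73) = 73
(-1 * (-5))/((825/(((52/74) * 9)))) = 78/2035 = 0.04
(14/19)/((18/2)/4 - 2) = 56/19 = 2.95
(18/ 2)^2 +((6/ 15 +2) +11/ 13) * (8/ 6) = 16639/ 195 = 85.33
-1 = -1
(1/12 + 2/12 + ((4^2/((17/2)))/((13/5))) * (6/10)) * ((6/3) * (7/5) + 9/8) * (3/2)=56991/14144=4.03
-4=-4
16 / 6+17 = 19.67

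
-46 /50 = -23 /25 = -0.92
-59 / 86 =-0.69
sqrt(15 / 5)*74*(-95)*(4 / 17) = -28120*sqrt(3) / 17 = -2865.02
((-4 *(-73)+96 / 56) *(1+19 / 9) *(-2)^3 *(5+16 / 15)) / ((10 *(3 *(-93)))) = 2993536 / 188325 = 15.90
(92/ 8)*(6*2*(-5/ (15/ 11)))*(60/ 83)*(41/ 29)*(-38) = 47300880/ 2407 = 19651.38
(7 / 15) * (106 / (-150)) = -371 / 1125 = -0.33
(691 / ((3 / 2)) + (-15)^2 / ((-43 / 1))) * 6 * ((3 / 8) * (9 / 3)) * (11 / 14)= 2415.43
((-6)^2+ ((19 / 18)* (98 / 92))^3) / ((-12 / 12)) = -21242842363 / 567663552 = -37.42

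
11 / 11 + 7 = 8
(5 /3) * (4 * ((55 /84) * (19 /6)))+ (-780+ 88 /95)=-27480161 /35910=-765.25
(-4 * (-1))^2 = 16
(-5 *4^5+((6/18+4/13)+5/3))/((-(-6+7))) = 66530/13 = 5117.69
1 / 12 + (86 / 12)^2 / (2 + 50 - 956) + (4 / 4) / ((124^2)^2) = 6375990001 / 240440539392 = 0.03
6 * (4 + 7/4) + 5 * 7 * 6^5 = 544389/2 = 272194.50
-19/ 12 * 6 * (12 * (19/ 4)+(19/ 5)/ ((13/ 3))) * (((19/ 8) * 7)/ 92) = -4753287/ 47840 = -99.36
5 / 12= 0.42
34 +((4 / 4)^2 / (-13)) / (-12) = 5305 / 156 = 34.01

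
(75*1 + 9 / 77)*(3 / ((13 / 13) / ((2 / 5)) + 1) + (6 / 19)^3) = 66.75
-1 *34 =-34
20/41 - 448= -18348/41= -447.51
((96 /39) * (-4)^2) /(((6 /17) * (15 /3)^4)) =4352 /24375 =0.18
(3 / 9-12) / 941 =-35 / 2823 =-0.01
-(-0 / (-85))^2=0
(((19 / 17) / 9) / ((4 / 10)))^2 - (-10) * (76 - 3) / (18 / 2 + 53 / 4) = 274220345 / 8333604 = 32.91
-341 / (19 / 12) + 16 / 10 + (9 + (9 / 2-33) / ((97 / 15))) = -3855107 / 18430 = -209.18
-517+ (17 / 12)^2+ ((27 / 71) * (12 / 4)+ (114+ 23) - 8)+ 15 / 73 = -287081857 / 746352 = -384.65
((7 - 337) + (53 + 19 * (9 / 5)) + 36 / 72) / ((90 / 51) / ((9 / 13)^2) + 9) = -1112157 / 58210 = -19.11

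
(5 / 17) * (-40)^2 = 8000 / 17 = 470.59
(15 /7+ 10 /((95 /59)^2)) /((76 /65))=985517 /192052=5.13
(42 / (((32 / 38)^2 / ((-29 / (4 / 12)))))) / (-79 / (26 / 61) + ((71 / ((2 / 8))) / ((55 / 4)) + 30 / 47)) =31.41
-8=-8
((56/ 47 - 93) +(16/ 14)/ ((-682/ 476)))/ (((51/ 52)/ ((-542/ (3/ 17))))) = 4647851624/ 16027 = 290001.35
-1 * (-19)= 19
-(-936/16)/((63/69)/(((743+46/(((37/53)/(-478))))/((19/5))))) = -5103360405/9842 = -518528.80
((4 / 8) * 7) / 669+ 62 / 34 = 41597 / 22746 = 1.83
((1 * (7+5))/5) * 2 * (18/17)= 432/85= 5.08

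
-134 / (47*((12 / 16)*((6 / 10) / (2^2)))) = -10720 / 423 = -25.34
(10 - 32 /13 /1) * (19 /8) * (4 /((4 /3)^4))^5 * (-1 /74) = -0.79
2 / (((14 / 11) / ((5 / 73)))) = 55 / 511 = 0.11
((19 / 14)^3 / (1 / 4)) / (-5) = -6859 / 3430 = -2.00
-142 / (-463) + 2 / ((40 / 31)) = 17193 / 9260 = 1.86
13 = 13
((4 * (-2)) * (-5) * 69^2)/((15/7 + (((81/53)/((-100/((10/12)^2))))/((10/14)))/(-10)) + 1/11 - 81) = -621748512000/257151149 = -2417.83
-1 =-1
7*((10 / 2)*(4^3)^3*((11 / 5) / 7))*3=8650752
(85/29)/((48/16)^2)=85/261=0.33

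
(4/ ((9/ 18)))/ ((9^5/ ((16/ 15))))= 128/ 885735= 0.00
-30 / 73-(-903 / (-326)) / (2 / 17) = -1140183 / 47596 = -23.96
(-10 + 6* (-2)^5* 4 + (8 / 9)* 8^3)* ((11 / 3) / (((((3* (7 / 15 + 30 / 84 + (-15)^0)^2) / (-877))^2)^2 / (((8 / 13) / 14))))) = -18687628618518339124629600000000 / 6019127516671270609933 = -3104707213.26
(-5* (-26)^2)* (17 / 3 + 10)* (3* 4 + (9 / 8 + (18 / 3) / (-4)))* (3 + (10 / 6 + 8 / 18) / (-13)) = -15721030 / 9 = -1746781.11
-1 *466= -466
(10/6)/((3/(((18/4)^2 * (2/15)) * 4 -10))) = 4/9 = 0.44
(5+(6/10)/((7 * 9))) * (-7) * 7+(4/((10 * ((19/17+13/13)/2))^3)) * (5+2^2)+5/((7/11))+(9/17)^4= -22494354088489/94712814000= -237.50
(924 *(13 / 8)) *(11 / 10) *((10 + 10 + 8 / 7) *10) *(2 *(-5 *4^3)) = -223491840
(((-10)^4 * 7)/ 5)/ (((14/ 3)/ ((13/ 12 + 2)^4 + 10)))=260190125/ 864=301145.98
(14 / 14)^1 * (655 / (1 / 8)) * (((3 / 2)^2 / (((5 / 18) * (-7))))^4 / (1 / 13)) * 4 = 146617131726 / 300125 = 488520.22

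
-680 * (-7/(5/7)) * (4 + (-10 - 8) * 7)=-813008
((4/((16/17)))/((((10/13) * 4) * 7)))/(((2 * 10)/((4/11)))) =221/61600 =0.00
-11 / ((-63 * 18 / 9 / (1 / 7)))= 11 / 882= 0.01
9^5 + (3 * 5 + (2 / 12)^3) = 12757825 / 216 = 59064.00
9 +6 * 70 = 429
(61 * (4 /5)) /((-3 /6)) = -488 /5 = -97.60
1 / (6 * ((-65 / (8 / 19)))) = -4 / 3705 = -0.00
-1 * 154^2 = -23716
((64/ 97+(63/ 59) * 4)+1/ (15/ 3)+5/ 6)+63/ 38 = 12432241/ 1631055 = 7.62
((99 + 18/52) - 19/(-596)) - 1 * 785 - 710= -10813279/7748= -1395.62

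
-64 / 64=-1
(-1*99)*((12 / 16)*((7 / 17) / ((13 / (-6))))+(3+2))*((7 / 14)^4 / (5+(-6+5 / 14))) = 165319 / 3536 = 46.75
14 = 14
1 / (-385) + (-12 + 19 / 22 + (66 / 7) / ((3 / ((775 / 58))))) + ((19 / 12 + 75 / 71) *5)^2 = 237413518187 / 1157816880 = 205.05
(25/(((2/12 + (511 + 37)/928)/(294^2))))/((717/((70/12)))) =2924418000/125953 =23218.33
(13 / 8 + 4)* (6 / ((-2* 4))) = -135 / 32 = -4.22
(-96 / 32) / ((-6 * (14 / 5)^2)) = 25 / 392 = 0.06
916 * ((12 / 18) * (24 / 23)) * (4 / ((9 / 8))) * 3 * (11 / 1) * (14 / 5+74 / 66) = 303437824 / 1035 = 293176.64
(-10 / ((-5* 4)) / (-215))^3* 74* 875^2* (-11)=2492875 / 318028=7.84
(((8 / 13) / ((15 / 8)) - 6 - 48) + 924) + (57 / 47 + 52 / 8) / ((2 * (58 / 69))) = 64148839 / 73320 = 874.92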